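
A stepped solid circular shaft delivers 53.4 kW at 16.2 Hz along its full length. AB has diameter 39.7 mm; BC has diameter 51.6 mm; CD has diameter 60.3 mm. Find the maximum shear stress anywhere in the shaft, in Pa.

ω = 2π·16.2 = 101.8 rad/s, so T = P/ω = 53.4×10³ / 101.8 = 524.6 N·m.
Under the same torque, τ_max = 16T/(πd³) is largest where d is smallest — segment AB (d = 39.7 mm).
τ_max = 16·524.6/(π·(0.0397)³) = 4.270×10^7 Pa.

4.27e7 Pa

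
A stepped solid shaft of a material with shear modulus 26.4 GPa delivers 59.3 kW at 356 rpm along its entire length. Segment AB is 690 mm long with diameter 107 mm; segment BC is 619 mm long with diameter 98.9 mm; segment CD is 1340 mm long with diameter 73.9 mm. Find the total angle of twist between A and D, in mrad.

34.8 mrad

ω = 2π·356/60 = 37.28 rad/s, so T = P/ω = 59.3×10³ / 37.28 = 1591 N·m.
J_AB = π(0.107)⁴/32 = 1.29×10^-5 m⁴; J_BC = π(0.0989)⁴/32 = 9.39×10^-6 m⁴; J_CD = π(0.0739)⁴/32 = 2.93×10^-6 m⁴.
θ = (T/G)·Σ L_i/J_i = (1591/26.4×10⁹)·(0.690/1.29×10^-5 + 0.619/9.39×10^-6 + 1.34/2.93×10^-6) = 0.03478 rad.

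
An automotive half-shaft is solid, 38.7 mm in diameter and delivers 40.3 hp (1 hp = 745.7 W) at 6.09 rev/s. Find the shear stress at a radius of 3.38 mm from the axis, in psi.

ω = 2π·6.09 = 38.26 rad/s, so T = P/ω = 40.3×745.7 / 38.26 = 785.4 N·m.
J = πd⁴/32 = π(0.0387)⁴/32 = 2.202×10^-7 m⁴.
Shear stress varies linearly with radius: τ = T·r/J = 785.4 × 0.00338 / 2.202×10^-7 = 1.205×10^7 Pa.

1750 psi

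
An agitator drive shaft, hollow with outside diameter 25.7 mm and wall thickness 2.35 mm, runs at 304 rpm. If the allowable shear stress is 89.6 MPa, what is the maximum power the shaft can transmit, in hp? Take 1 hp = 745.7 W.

J = π(d_o⁴ − d_i⁴)/32 = π(0.0257⁴ − 0.0210⁴)/32 = 2.374×10^-8 m⁴.
T_max = τ_allow·J/r = 8.96×10^7 × 2.374×10^-8 / 0.0129 = 165.5 N·m.
ω = 2π·304/60 = 31.83 rad/s, so P_max = T_max·ω = 5269 W.

7.07 hp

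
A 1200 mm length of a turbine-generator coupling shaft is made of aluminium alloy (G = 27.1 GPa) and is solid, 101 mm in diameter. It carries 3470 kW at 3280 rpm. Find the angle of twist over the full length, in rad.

0.0438 rad

ω = 2π·3280/60 = 343.5 rad/s, so T = P/ω = 3470×10³ / 343.5 = 10100 N·m.
J = πd⁴/32 = π(0.101)⁴/32 = 1.022×10^-5 m⁴.
θ = T·L/(G·J) = 10100 × 1.20 / (27.1×10⁹ × 1.022×10^-5) = 0.04379 rad.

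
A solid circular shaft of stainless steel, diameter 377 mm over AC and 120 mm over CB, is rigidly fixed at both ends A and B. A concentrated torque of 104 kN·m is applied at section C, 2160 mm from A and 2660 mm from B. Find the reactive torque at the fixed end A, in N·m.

Compatibility: T_A·a/J_AC = T_B·b/J_CB with T_A + T_B = T₀.
J_AC = 1.98×10^-3 m⁴, J_CB = 2.04×10^-5 m⁴, so T_A = T₀·(J_AC/a)/((J_AC/a)+(J_CB/b)) = 103100 N·m, T_B = 859.7 N·m.

103000 N·m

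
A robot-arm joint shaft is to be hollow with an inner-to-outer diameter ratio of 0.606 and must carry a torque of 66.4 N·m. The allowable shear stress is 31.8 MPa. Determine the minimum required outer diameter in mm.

For a hollow shaft with d_i/d_o = 0.606: τ_max = 16T/(π d_o³ (1−k⁴)), so d_o = [16T/(π τ_allow (1−k⁴))]^(1/3) = [16·66.40/(π·3.18×10^7·0.8651)]^(1/3) = 0.02308 m.

23.1 mm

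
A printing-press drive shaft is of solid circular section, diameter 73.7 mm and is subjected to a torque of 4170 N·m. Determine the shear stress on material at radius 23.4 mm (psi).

4890 psi

J = πd⁴/32 = π(0.0737)⁴/32 = 2.896×10^-6 m⁴.
Shear stress varies linearly with radius: τ = T·r/J = 4170 × 0.0234 / 2.896×10^-6 = 3.369×10^7 Pa.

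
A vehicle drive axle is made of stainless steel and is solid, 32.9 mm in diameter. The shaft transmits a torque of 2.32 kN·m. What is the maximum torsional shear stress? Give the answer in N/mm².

J = πd⁴/32 = π(0.0329)⁴/32 = 1.150×10^-7 m⁴.
τ_max = T·r/J = 2320 × 0.0164 / 1.150×10^-7 = 3.318×10^8 Pa.

332 N/mm²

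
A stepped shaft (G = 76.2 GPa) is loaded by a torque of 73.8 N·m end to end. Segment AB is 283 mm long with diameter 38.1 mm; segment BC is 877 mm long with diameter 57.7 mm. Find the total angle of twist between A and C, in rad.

J_AB = π(0.0381)⁴/32 = 2.07×10^-7 m⁴; J_BC = π(0.0577)⁴/32 = 1.09×10^-6 m⁴.
θ = (T/G)·Σ L_i/J_i = (73.80/76.2×10⁹)·(0.283/2.07×10^-7 + 0.877/1.09×10^-6) = 2.105×10^-3 rad.

0.00211 rad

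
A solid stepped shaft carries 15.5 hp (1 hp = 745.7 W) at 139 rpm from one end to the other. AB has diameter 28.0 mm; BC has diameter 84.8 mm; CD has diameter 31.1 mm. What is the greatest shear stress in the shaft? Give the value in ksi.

ω = 2π·139/60 = 14.56 rad/s, so T = P/ω = 15.5×745.7 / 14.56 = 794.1 N·m.
Under the same torque, τ_max = 16T/(πd³) is largest where d is smallest — segment AB (d = 28.0 mm).
τ_max = 16·794.1/(π·(0.0280)³) = 1.842×10^8 Pa.

26.7 ksi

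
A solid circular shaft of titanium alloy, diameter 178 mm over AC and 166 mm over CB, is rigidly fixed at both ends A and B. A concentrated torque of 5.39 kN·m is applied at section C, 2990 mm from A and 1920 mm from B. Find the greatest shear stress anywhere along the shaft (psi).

471 psi

Compatibility: T_A·a/J_AC = T_B·b/J_CB with T_A + T_B = T₀.
J_AC = 9.86×10^-5 m⁴, J_CB = 7.45×10^-5 m⁴, so T_A = T₀·(J_AC/a)/((J_AC/a)+(J_CB/b)) = 2475 N·m, T_B = 2915 N·m.
τ in each portion: τ_AC = 2.23×10^6 Pa, τ_CB = 3.25×10^6 Pa; maximum is in CB.
τ_max = T_CB·r/J = 2915·0.0830/7.45×10^-5 = 3.246×10^6 Pa.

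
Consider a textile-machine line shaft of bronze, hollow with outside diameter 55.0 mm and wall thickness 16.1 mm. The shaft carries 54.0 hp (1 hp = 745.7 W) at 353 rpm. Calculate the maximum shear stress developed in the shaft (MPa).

34.4 MPa

ω = 2π·353/60 = 36.97 rad/s, so T = P/ω = 54.0×745.7 / 36.97 = 1089 N·m.
J = π(d_o⁴ − d_i⁴)/32 = π(0.0550⁴ − 0.0228⁴)/32 = 8.718×10^-7 m⁴.
τ_max = T·r/J = 1089 × 0.0275 / 8.718×10^-7 = 3.436×10^7 Pa.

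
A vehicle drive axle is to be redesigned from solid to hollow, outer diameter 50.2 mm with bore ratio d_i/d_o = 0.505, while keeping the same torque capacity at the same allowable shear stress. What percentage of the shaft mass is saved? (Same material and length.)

Equal τ_max and T ⇒ the solid shaft needs d_s³ = d_o³(1−k⁴), so d_s = 50.2·(1−0.505⁴)^(1/3) = 49.09 mm.
Area ratio A_h/A_s = d_o²(1−k²)/d_s² = (1−k²)/(1−k⁴)^(2/3) = 0.7791.
Mass saving = 1 − 0.7791 = 22.1 %.

22.1 %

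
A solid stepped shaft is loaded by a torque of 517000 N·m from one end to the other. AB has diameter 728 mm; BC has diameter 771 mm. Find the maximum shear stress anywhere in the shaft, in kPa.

6820 kPa

Under the same torque, τ_max = 16T/(πd³) is largest where d is smallest — segment AB (d = 728 mm).
τ_max = 16·517000/(π·(0.728)³) = 6.824×10^6 Pa.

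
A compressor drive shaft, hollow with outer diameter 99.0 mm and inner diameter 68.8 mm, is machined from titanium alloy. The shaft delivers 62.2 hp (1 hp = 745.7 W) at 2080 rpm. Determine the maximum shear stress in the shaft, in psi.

211 psi

ω = 2π·2080/60 = 217.8 rad/s, so T = P/ω = 62.2×745.7 / 217.8 = 212.9 N·m.
J = π(d_o⁴ − d_i⁴)/32 = π(0.0990⁴ − 0.0688⁴)/32 = 7.231×10^-6 m⁴.
τ_max = T·r/J = 212.9 × 0.0495 / 7.231×10^-6 = 1.458×10^6 Pa.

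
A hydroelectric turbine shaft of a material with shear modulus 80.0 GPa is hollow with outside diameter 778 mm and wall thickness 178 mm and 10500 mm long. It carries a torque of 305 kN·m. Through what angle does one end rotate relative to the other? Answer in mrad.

J = π(d_o⁴ − d_i⁴)/32 = π(0.778⁴ − 0.422⁴)/32 = 0.03285 m⁴.
θ = T·L/(G·J) = 305000 × 10.5 / (80.0×10⁹ × 0.03285) = 1.218×10^-3 rad.

1.22 mrad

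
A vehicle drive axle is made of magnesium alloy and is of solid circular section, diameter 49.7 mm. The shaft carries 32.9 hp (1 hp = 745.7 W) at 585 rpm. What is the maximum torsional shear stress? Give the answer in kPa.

ω = 2π·585/60 = 61.26 rad/s, so T = P/ω = 32.9×745.7 / 61.26 = 400.5 N·m.
J = πd⁴/32 = π(0.0497)⁴/32 = 5.990×10^-7 m⁴.
τ_max = T·r/J = 400.5 × 0.0249 / 5.990×10^-7 = 1.661×10^7 Pa.

16600 kPa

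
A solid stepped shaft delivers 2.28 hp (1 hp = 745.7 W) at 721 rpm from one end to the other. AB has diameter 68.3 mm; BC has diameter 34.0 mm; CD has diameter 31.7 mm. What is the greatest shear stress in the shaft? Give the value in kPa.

ω = 2π·721/60 = 75.50 rad/s, so T = P/ω = 2.28×745.7 / 75.50 = 22.52 N·m.
Under the same torque, τ_max = 16T/(πd³) is largest where d is smallest — segment CD (d = 31.7 mm).
τ_max = 16·22.52/(π·(0.0317)³) = 3.600×10^6 Pa.

3600 kPa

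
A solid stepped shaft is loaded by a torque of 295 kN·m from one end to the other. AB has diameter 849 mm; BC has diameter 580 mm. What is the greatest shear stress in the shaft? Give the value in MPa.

Under the same torque, τ_max = 16T/(πd³) is largest where d is smallest — segment BC (d = 580 mm).
τ_max = 16·295000/(π·(0.580)³) = 7.700×10^6 Pa.

7.70 MPa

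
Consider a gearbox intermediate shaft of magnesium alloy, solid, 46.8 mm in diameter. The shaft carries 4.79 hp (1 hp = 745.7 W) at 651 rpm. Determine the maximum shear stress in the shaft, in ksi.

ω = 2π·651/60 = 68.17 rad/s, so T = P/ω = 4.79×745.7 / 68.17 = 52.40 N·m.
J = πd⁴/32 = π(0.0468)⁴/32 = 4.710×10^-7 m⁴.
τ_max = T·r/J = 52.40 × 0.0234 / 4.710×10^-7 = 2.603×10^6 Pa.

0.378 ksi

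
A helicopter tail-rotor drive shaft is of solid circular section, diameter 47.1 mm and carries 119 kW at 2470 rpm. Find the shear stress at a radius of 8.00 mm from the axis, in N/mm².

ω = 2π·2470/60 = 258.7 rad/s, so T = P/ω = 119×10³ / 258.7 = 460.1 N·m.
J = πd⁴/32 = π(0.0471)⁴/32 = 4.832×10^-7 m⁴.
Shear stress varies linearly with radius: τ = T·r/J = 460.1 × 0.00800 / 4.832×10^-7 = 7.618×10^6 Pa.

7.62 N/mm²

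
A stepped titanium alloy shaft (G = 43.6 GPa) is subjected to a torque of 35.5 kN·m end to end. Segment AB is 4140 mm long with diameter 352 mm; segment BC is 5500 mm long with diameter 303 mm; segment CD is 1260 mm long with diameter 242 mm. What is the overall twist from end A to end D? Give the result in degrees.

0.613°

J_AB = π(0.352)⁴/32 = 1.51×10^-3 m⁴; J_BC = π(0.303)⁴/32 = 8.28×10^-4 m⁴; J_CD = π(0.242)⁴/32 = 3.37×10^-4 m⁴.
θ = (T/G)·Σ L_i/J_i = (35500/43.6×10⁹)·(4.14/1.51×10^-3 + 5.50/8.28×10^-4 + 1.26/3.37×10^-4) = 0.01070 rad.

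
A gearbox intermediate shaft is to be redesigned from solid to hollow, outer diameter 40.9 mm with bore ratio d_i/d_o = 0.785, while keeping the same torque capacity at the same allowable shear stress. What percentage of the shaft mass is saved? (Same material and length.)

Equal τ_max and T ⇒ the solid shaft needs d_s³ = d_o³(1−k⁴), so d_s = 40.9·(1−0.785⁴)^(1/3) = 34.88 mm.
Area ratio A_h/A_s = d_o²(1−k²)/d_s² = (1−k²)/(1−k⁴)^(2/3) = 0.5277.
Mass saving = 1 − 0.5277 = 47.2 %.

47.2 %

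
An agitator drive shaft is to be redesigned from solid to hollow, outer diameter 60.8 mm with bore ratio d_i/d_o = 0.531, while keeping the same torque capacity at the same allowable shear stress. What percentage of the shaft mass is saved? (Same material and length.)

Equal τ_max and T ⇒ the solid shaft needs d_s³ = d_o³(1−k⁴), so d_s = 60.8·(1−0.531⁴)^(1/3) = 59.14 mm.
Area ratio A_h/A_s = d_o²(1−k²)/d_s² = (1−k²)/(1−k⁴)^(2/3) = 0.7588.
Mass saving = 1 − 0.7588 = 24.1 %.

24.1 %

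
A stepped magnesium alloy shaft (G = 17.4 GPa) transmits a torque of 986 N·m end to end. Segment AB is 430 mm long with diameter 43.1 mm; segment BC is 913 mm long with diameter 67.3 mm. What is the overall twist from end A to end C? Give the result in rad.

0.0976 rad

J_AB = π(0.0431)⁴/32 = 3.39×10^-7 m⁴; J_BC = π(0.0673)⁴/32 = 2.01×10^-6 m⁴.
θ = (T/G)·Σ L_i/J_i = (986.0/17.4×10⁹)·(0.430/3.39×10^-7 + 0.913/2.01×10^-6) = 0.09761 rad.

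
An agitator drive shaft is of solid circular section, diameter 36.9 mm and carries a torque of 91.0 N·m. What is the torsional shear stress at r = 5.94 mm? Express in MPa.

2.97 MPa

J = πd⁴/32 = π(0.0369)⁴/32 = 1.820×10^-7 m⁴.
Shear stress varies linearly with radius: τ = T·r/J = 91.00 × 0.00594 / 1.820×10^-7 = 2.970×10^6 Pa.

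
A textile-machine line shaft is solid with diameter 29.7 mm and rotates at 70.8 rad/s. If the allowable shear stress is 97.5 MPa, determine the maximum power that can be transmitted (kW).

35.5 kW

J = πd⁴/32 = π(0.0297)⁴/32 = 7.639×10^-8 m⁴.
T_max = τ_allow·J/r = 9.75×10^7 × 7.639×10^-8 / 0.0149 = 501.5 N·m.
ω = 70.8 rad/s, so P_max = T_max·ω = 3.551×10^4 W.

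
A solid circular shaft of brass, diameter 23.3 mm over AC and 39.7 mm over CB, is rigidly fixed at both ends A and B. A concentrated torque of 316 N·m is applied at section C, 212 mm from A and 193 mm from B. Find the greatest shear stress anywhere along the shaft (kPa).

Compatibility: T_A·a/J_AC = T_B·b/J_CB with T_A + T_B = T₀.
J_AC = 2.89×10^-8 m⁴, J_CB = 2.44×10^-7 m⁴, so T_A = T₀·(J_AC/a)/((J_AC/a)+(J_CB/b)) = 30.81 N·m, T_B = 285.2 N·m.
τ in each portion: τ_AC = 1.24×10^7 Pa, τ_CB = 2.32×10^7 Pa; maximum is in CB.
τ_max = T_CB·r/J = 285.2·0.0199/2.44×10^-7 = 2.321×10^7 Pa.

23200 kPa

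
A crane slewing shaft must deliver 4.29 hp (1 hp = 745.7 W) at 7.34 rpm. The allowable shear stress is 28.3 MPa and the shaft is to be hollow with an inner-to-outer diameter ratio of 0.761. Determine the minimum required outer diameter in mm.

ω = 2π·7.34/60 = 0.7686 rad/s, so T = P/ω = 4.29×745.7 / 0.7686 = 4162 N·m.
For a hollow shaft with d_i/d_o = 0.761: τ_max = 16T/(π d_o³ (1−k⁴)), so d_o = [16T/(π τ_allow (1−k⁴))]^(1/3) = [16·4162/(π·2.83×10^7·0.6646)]^(1/3) = 0.1041 m.

104 mm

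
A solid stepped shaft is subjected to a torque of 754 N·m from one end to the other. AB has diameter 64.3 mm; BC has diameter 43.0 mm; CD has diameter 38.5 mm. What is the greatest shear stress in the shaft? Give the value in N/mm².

67.3 N/mm²

Under the same torque, τ_max = 16T/(πd³) is largest where d is smallest — segment CD (d = 38.5 mm).
τ_max = 16·754.0/(π·(0.0385)³) = 6.729×10^7 Pa.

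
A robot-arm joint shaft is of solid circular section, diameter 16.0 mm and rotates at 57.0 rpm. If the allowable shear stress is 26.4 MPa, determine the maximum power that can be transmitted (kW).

0.127 kW

J = πd⁴/32 = π(0.0160)⁴/32 = 6.434×10^-9 m⁴.
T_max = τ_allow·J/r = 2.64×10^7 × 6.434×10^-9 / 0.00800 = 21.23 N·m.
ω = 2π·57.0/60 = 5.969 rad/s, so P_max = T_max·ω = 126.7 W.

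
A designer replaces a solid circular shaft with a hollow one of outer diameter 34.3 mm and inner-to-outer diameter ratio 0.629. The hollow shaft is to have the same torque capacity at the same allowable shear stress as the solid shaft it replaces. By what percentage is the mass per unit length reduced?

Equal τ_max and T ⇒ the solid shaft needs d_s³ = d_o³(1−k⁴), so d_s = 34.3·(1−0.629⁴)^(1/3) = 32.41 mm.
Area ratio A_h/A_s = d_o²(1−k²)/d_s² = (1−k²)/(1−k⁴)^(2/3) = 0.6770.
Mass saving = 1 − 0.6770 = 32.3 %.

32.3 %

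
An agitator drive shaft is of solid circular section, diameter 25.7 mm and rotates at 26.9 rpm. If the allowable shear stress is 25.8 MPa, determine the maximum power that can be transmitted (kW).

0.242 kW

J = πd⁴/32 = π(0.0257)⁴/32 = 4.283×10^-8 m⁴.
T_max = τ_allow·J/r = 2.58×10^7 × 4.283×10^-8 / 0.0129 = 85.99 N·m.
ω = 2π·26.9/60 = 2.817 rad/s, so P_max = T_max·ω = 242.2 W.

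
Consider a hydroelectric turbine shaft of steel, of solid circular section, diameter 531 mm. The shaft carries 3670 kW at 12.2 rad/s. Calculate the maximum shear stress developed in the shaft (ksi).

ω = 12.2 rad/s, so T = P/ω = 3670×10³ / 12.20 = 300800 N·m.
J = πd⁴/32 = π(0.531)⁴/32 = 7.805×10^-3 m⁴.
τ_max = T·r/J = 300800 × 0.266 / 7.805×10^-3 = 1.023×10^7 Pa.

1.48 ksi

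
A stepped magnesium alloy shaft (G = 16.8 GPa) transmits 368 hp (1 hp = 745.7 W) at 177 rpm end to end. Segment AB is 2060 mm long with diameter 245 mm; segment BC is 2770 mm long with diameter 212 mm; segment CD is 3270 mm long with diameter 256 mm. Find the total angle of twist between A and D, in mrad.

ω = 2π·177/60 = 18.54 rad/s, so T = P/ω = 368×745.7 / 18.54 = 14810 N·m.
J_AB = π(0.245)⁴/32 = 3.54×10^-4 m⁴; J_BC = π(0.212)⁴/32 = 1.98×10^-4 m⁴; J_CD = π(0.256)⁴/32 = 4.22×10^-4 m⁴.
θ = (T/G)·Σ L_i/J_i = (14810/16.8×10⁹)·(2.06/3.54×10^-4 + 2.77/1.98×10^-4 + 3.27/4.22×10^-4) = 0.02428 rad.

24.3 mrad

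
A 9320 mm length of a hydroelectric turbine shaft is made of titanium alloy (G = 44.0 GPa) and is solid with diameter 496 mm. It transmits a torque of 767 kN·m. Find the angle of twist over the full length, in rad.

J = πd⁴/32 = π(0.496)⁴/32 = 5.942×10^-3 m⁴.
θ = T·L/(G·J) = 767000 × 9.32 / (44.0×10⁹ × 5.942×10^-3) = 0.02734 rad.

0.0273 rad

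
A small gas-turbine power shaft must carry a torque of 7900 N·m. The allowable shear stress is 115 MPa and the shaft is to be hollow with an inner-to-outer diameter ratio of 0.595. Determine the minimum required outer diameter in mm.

73.7 mm

For a hollow shaft with d_i/d_o = 0.595: τ_max = 16T/(π d_o³ (1−k⁴)), so d_o = [16T/(π τ_allow (1−k⁴))]^(1/3) = [16·7900/(π·1.15×10^8·0.8747)]^(1/3) = 0.07368 m.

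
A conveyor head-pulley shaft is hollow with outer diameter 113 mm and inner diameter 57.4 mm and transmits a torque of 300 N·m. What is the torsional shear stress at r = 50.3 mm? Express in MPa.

J = π(d_o⁴ − d_i⁴)/32 = π(0.113⁴ − 0.0574⁴)/32 = 1.494×10^-5 m⁴.
Shear stress varies linearly with radius: τ = T·r/J = 300.0 × 0.0503 / 1.494×10^-5 = 1.010×10^6 Pa.

1.01 MPa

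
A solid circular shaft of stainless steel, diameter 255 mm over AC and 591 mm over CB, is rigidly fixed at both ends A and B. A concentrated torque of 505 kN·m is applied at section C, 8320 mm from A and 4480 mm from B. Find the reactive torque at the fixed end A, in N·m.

Compatibility: T_A·a/J_AC = T_B·b/J_CB with T_A + T_B = T₀.
J_AC = 4.15×10^-4 m⁴, J_CB = 0.0120 m⁴, so T_A = T₀·(J_AC/a)/((J_AC/a)+(J_CB/b)) = 9252 N·m, T_B = 495700 N·m.

9250 N·m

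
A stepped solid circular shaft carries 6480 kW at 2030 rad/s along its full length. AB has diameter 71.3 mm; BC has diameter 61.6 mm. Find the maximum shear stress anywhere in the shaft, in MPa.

ω = 2030 rad/s, so T = P/ω = 6480×10³ / 2030 = 3192 N·m.
Under the same torque, τ_max = 16T/(πd³) is largest where d is smallest — segment BC (d = 61.6 mm).
τ_max = 16·3192/(π·(0.0616)³) = 6.955×10^7 Pa.

69.6 MPa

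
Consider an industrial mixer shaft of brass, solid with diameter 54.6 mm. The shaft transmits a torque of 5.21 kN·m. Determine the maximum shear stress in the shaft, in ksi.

J = πd⁴/32 = π(0.0546)⁴/32 = 8.725×10^-7 m⁴.
τ_max = T·r/J = 5210 × 0.0273 / 8.725×10^-7 = 1.630×10^8 Pa.

23.6 ksi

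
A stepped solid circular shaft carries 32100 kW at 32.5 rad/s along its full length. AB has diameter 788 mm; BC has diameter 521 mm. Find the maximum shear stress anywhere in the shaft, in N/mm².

ω = 32.5 rad/s, so T = P/ω = 32100×10³ / 32.50 = 987700 N·m.
Under the same torque, τ_max = 16T/(πd³) is largest where d is smallest — segment BC (d = 521 mm).
τ_max = 16·987700/(π·(0.521)³) = 3.557×10^7 Pa.

35.6 N/mm²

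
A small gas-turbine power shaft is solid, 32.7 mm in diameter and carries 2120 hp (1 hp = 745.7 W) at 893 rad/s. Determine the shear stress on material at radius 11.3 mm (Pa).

1.78e8 Pa

ω = 893 rad/s, so T = P/ω = 2120×745.7 / 893.0 = 1770 N·m.
J = πd⁴/32 = π(0.0327)⁴/32 = 1.123×10^-7 m⁴.
Shear stress varies linearly with radius: τ = T·r/J = 1770 × 0.0113 / 1.123×10^-7 = 1.782×10^8 Pa.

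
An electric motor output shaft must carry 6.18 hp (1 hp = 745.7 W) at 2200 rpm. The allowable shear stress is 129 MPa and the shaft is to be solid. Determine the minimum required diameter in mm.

9.24 mm

ω = 2π·2200/60 = 230.4 rad/s, so T = P/ω = 6.18×745.7 / 230.4 = 20.00 N·m.
For a solid shaft τ_max = 16T/(πd³), so d = (16T/(π τ_allow))^(1/3) = (16·20.00/(π·1.29×10^8))^(1/3) = 0.009243 m.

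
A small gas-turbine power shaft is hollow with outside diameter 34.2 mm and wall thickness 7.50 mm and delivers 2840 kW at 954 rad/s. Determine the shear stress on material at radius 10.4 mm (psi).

ω = 954 rad/s, so T = P/ω = 2840×10³ / 954.0 = 2977 N·m.
J = π(d_o⁴ − d_i⁴)/32 = π(0.0342⁴ − 0.0192⁴)/32 = 1.210×10^-7 m⁴.
Shear stress varies linearly with radius: τ = T·r/J = 2977 × 0.0104 / 1.210×10^-7 = 2.559×10^8 Pa.

37100 psi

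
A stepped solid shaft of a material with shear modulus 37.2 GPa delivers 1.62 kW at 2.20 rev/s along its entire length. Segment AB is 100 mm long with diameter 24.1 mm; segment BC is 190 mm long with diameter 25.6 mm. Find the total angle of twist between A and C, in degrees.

1.36°

ω = 2π·2.20 = 13.82 rad/s, so T = P/ω = 1.62×10³ / 13.82 = 117.2 N·m.
J_AB = π(0.0241)⁴/32 = 3.31×10^-8 m⁴; J_BC = π(0.0256)⁴/32 = 4.22×10^-8 m⁴.
θ = (T/G)·Σ L_i/J_i = (117.2/37.2×10⁹)·(0.100/3.31×10^-8 + 0.190/4.22×10^-8) = 0.02371 rad.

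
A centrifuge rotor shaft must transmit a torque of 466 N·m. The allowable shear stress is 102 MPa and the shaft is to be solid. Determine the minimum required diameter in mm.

For a solid shaft τ_max = 16T/(πd³), so d = (16T/(π τ_allow))^(1/3) = (16·466.0/(π·1.02×10^8))^(1/3) = 0.02855 m.

28.5 mm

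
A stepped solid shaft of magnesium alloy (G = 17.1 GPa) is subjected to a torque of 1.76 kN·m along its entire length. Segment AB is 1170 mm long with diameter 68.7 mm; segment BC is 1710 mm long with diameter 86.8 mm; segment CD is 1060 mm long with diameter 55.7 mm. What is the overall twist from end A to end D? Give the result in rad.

0.202 rad

J_AB = π(0.0687)⁴/32 = 2.19×10^-6 m⁴; J_BC = π(0.0868)⁴/32 = 5.57×10^-6 m⁴; J_CD = π(0.0557)⁴/32 = 9.45×10^-7 m⁴.
θ = (T/G)·Σ L_i/J_i = (1760/17.1×10⁹)·(1.17/2.19×10^-6 + 1.71/5.57×10^-6 + 1.06/9.45×10^-7) = 0.2021 rad.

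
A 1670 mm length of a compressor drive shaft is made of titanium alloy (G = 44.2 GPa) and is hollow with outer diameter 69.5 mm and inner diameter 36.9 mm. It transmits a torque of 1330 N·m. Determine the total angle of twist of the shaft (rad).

J = π(d_o⁴ − d_i⁴)/32 = π(0.0695⁴ − 0.0369⁴)/32 = 2.109×10^-6 m⁴.
θ = T·L/(G·J) = 1330 × 1.67 / (44.2×10⁹ × 2.109×10^-6) = 0.02383 rad.

0.0238 rad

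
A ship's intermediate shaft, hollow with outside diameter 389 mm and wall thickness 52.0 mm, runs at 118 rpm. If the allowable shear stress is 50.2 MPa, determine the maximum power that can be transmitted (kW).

5100 kW

J = π(d_o⁴ − d_i⁴)/32 = π(0.389⁴ − 0.285⁴)/32 = 1.600×10^-3 m⁴.
T_max = τ_allow·J/r = 5.02×10^7 × 1.600×10^-3 / 0.195 = 413000 N·m.
ω = 2π·118/60 = 12.36 rad/s, so P_max = T_max·ω = 5.104×10^6 W.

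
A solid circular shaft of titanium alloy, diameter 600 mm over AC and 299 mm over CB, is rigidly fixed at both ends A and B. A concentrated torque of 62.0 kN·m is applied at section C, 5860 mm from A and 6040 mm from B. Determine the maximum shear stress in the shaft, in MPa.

1.38 MPa

Compatibility: T_A·a/J_AC = T_B·b/J_CB with T_A + T_B = T₀.
J_AC = 0.0127 m⁴, J_CB = 7.85×10^-4 m⁴, so T_A = T₀·(J_AC/a)/((J_AC/a)+(J_CB/b)) = 58500 N·m, T_B = 3500 N·m.
τ in each portion: τ_AC = 1.38×10^6 Pa, τ_CB = 6.67×10^5 Pa; maximum is in AC.
τ_max = T_AC·r/J = 58500·0.300/0.0127 = 1.379×10^6 Pa.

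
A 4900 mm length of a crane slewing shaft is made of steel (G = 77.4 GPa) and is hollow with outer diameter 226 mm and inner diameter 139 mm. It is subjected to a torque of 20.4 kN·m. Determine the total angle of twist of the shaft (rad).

J = π(d_o⁴ − d_i⁴)/32 = π(0.226⁴ − 0.139⁴)/32 = 2.195×10^-4 m⁴.
θ = T·L/(G·J) = 20400 × 4.90 / (77.4×10⁹ × 2.195×10^-4) = 5.885×10^-3 rad.

0.00588 rad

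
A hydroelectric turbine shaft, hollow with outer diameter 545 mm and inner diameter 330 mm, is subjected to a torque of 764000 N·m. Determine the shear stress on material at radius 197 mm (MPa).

20.1 MPa

J = π(d_o⁴ − d_i⁴)/32 = π(0.545⁴ − 0.330⁴)/32 = 7.497×10^-3 m⁴.
Shear stress varies linearly with radius: τ = T·r/J = 764000 × 0.197 / 7.497×10^-3 = 2.008×10^7 Pa.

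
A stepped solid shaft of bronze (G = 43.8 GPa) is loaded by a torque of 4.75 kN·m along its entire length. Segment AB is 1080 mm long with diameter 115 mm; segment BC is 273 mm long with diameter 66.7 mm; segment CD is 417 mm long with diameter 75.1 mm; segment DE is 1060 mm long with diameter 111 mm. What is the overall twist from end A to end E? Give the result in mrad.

44.3 mrad

J_AB = π(0.115)⁴/32 = 1.72×10^-5 m⁴; J_BC = π(0.0667)⁴/32 = 1.94×10^-6 m⁴; J_CD = π(0.0751)⁴/32 = 3.12×10^-6 m⁴; J_DE = π(0.111)⁴/32 = 1.49×10^-5 m⁴.
θ = (T/G)·Σ L_i/J_i = (4750/43.8×10⁹)·(1.08/1.72×10^-5 + 0.273/1.94×10^-6 + 0.417/3.12×10^-6 + 1.06/1.49×10^-5) = 0.04425 rad.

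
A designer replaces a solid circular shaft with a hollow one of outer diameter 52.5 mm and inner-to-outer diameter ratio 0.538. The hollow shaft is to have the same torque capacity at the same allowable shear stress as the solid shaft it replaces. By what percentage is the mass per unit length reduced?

Equal τ_max and T ⇒ the solid shaft needs d_s³ = d_o³(1−k⁴), so d_s = 52.5·(1−0.538⁴)^(1/3) = 50.99 mm.
Area ratio A_h/A_s = d_o²(1−k²)/d_s² = (1−k²)/(1−k⁴)^(2/3) = 0.7532.
Mass saving = 1 − 0.7532 = 24.7 %.

24.7 %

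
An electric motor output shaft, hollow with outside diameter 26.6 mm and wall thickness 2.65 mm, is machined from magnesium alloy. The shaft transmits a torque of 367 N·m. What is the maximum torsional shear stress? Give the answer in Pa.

1.69e8 Pa

J = π(d_o⁴ − d_i⁴)/32 = π(0.0266⁴ − 0.0213⁴)/32 = 2.894×10^-8 m⁴.
τ_max = T·r/J = 367.0 × 0.0133 / 2.894×10^-8 = 1.686×10^8 Pa.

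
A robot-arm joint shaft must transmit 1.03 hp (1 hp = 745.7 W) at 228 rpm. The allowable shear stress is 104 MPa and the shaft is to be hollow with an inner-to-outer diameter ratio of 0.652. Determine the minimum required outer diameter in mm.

12.4 mm

ω = 2π·228/60 = 23.88 rad/s, so T = P/ω = 1.03×745.7 / 23.88 = 32.17 N·m.
For a hollow shaft with d_i/d_o = 0.652: τ_max = 16T/(π d_o³ (1−k⁴)), so d_o = [16T/(π τ_allow (1−k⁴))]^(1/3) = [16·32.17/(π·1.04×10^8·0.8193)]^(1/3) = 0.01244 m.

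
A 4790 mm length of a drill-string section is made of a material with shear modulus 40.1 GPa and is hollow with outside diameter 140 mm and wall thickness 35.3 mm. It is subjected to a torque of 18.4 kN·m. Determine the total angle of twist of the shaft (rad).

0.0620 rad

J = π(d_o⁴ − d_i⁴)/32 = π(0.140⁴ − 0.0694⁴)/32 = 3.544×10^-5 m⁴.
θ = T·L/(G·J) = 18400 × 4.79 / (40.1×10⁹ × 3.544×10^-5) = 0.06202 rad.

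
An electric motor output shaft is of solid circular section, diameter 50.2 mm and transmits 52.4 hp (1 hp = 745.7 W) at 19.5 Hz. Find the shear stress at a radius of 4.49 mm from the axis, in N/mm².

2.30 N/mm²

ω = 2π·19.5 = 122.5 rad/s, so T = P/ω = 52.4×745.7 / 122.5 = 318.9 N·m.
J = πd⁴/32 = π(0.0502)⁴/32 = 6.235×10^-7 m⁴.
Shear stress varies linearly with radius: τ = T·r/J = 318.9 × 0.00449 / 6.235×10^-7 = 2.297×10^6 Pa.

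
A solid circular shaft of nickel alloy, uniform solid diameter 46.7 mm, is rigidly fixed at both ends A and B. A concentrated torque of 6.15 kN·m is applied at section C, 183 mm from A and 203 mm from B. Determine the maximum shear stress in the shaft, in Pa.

With uniform GJ and both ends fixed, compatibility θ_AC = θ_CB gives T_A·a = T_B·b, together with T_A + T_B = T₀.
T_A = T₀·b/(a+b) = 6150·203/386.0 = 3234 N·m; T_B = 2916 N·m.
τ in each portion: τ_AC = 1.62×10^8 Pa, τ_CB = 1.46×10^8 Pa; maximum is in AC.
τ_max = T_AC·r/J = 3234·0.0234/4.67×10^-7 = 1.617×10^8 Pa.

1.62e8 Pa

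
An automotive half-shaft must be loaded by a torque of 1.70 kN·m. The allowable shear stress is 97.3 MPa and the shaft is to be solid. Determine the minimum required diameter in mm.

For a solid shaft τ_max = 16T/(πd³), so d = (16T/(π τ_allow))^(1/3) = (16·1700/(π·9.73×10^7))^(1/3) = 0.04464 m.

44.6 mm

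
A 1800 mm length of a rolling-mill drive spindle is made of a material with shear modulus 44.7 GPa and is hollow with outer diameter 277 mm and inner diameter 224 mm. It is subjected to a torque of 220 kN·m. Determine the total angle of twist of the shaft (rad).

0.0268 rad

J = π(d_o⁴ − d_i⁴)/32 = π(0.277⁴ − 0.224⁴)/32 = 3.308×10^-4 m⁴.
θ = T·L/(G·J) = 220000 × 1.80 / (44.7×10⁹ × 3.308×10^-4) = 0.02678 rad.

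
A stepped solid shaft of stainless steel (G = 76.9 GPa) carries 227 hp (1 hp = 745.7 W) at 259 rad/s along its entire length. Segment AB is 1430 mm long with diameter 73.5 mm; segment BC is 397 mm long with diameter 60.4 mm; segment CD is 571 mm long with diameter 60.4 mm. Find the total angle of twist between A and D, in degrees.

ω = 259 rad/s, so T = P/ω = 227×745.7 / 259.0 = 653.6 N·m.
J_AB = π(0.0735)⁴/32 = 2.87×10^-6 m⁴; J_BC = π(0.0604)⁴/32 = 1.31×10^-6 m⁴; J_CD = π(0.0604)⁴/32 = 1.31×10^-6 m⁴.
θ = (T/G)·Σ L_i/J_i = (653.6/76.9×10⁹)·(1.43/2.87×10^-6 + 0.397/1.31×10^-6 + 0.571/1.31×10^-6) = 0.01054 rad.

0.604°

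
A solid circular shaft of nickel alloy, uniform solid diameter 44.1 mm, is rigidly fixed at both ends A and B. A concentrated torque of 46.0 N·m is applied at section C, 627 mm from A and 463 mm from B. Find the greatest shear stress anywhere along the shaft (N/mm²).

1.57 N/mm²

With uniform GJ and both ends fixed, compatibility θ_AC = θ_CB gives T_A·a = T_B·b, together with T_A + T_B = T₀.
T_A = T₀·b/(a+b) = 46.00·463/1090 = 19.54 N·m; T_B = 26.46 N·m.
τ in each portion: τ_AC = 1.16×10^6 Pa, τ_CB = 1.57×10^6 Pa; maximum is in CB.
τ_max = T_CB·r/J = 26.46·0.0221/3.71×10^-7 = 1.571×10^6 Pa.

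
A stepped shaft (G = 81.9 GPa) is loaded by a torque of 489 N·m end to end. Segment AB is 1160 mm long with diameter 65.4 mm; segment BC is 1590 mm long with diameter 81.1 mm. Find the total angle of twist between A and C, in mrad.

6.09 mrad

J_AB = π(0.0654)⁴/32 = 1.80×10^-6 m⁴; J_BC = π(0.0811)⁴/32 = 4.25×10^-6 m⁴.
θ = (T/G)·Σ L_i/J_i = (489.0/81.9×10⁹)·(1.16/1.80×10^-6 + 1.59/4.25×10^-6) = 6.092×10^-3 rad.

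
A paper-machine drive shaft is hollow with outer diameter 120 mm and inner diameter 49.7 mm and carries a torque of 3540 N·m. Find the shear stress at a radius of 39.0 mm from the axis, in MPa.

J = π(d_o⁴ − d_i⁴)/32 = π(0.120⁴ − 0.0497⁴)/32 = 1.976×10^-5 m⁴.
Shear stress varies linearly with radius: τ = T·r/J = 3540 × 0.0390 / 1.976×10^-5 = 6.987×10^6 Pa.

6.99 MPa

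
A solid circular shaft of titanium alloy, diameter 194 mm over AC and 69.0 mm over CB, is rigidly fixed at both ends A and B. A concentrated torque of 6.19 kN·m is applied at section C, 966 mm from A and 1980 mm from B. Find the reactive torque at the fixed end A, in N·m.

6140 N·m

Compatibility: T_A·a/J_AC = T_B·b/J_CB with T_A + T_B = T₀.
J_AC = 1.39×10^-4 m⁴, J_CB = 2.23×10^-6 m⁴, so T_A = T₀·(J_AC/a)/((J_AC/a)+(J_CB/b)) = 6142 N·m, T_B = 47.95 N·m.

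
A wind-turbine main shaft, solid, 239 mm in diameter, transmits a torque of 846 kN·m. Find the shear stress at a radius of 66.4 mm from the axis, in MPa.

J = πd⁴/32 = π(0.239)⁴/32 = 3.203×10^-4 m⁴.
Shear stress varies linearly with radius: τ = T·r/J = 846000 × 0.0664 / 3.203×10^-4 = 1.754×10^8 Pa.

175 MPa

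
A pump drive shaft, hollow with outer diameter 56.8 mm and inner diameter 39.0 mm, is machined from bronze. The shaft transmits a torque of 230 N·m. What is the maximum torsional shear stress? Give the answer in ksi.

J = π(d_o⁴ − d_i⁴)/32 = π(0.0568⁴ − 0.0390⁴)/32 = 7.947×10^-7 m⁴.
τ_max = T·r/J = 230.0 × 0.0284 / 7.947×10^-7 = 8.219×10^6 Pa.

1.19 ksi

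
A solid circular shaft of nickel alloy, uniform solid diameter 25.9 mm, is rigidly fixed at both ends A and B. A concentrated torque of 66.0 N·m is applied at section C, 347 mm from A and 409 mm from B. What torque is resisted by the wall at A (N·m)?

With uniform GJ and both ends fixed, compatibility θ_AC = θ_CB gives T_A·a = T_B·b, together with T_A + T_B = T₀.
T_A = T₀·b/(a+b) = 66.00·409/756.0 = 35.71 N·m; T_B = 30.29 N·m.

35.7 N·m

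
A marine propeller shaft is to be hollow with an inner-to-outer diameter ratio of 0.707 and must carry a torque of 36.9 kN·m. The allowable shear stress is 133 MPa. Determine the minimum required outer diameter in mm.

123 mm

For a hollow shaft with d_i/d_o = 0.707: τ_max = 16T/(π d_o³ (1−k⁴)), so d_o = [16T/(π τ_allow (1−k⁴))]^(1/3) = [16·36900/(π·1.33×10^8·0.7502)]^(1/3) = 0.1235 m.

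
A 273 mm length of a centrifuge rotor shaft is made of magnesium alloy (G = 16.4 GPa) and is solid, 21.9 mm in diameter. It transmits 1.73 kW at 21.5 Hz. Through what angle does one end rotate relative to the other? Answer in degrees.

0.541°

ω = 2π·21.5 = 135.1 rad/s, so T = P/ω = 1.73×10³ / 135.1 = 12.81 N·m.
J = πd⁴/32 = π(0.0219)⁴/32 = 2.258×10^-8 m⁴.
θ = T·L/(G·J) = 12.81 × 0.273 / (16.4×10⁹ × 2.258×10^-8) = 9.440×10^-3 rad.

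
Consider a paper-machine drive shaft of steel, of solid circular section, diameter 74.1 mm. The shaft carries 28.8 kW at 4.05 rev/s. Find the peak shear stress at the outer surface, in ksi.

ω = 2π·4.05 = 25.45 rad/s, so T = P/ω = 28.8×10³ / 25.45 = 1132 N·m.
J = πd⁴/32 = π(0.0741)⁴/32 = 2.960×10^-6 m⁴.
τ_max = T·r/J = 1132 × 0.0370 / 2.960×10^-6 = 1.417×10^7 Pa.

2.05 ksi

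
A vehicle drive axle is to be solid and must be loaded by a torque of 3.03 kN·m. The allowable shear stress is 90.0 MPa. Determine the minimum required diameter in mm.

For a solid shaft τ_max = 16T/(πd³), so d = (16T/(π τ_allow))^(1/3) = (16·3030/(π·9.00×10^7))^(1/3) = 0.05556 m.

55.6 mm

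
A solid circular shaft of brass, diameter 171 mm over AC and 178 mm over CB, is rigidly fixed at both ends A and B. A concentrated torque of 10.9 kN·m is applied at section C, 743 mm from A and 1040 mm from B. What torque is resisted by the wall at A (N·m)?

5930 N·m

Compatibility: T_A·a/J_AC = T_B·b/J_CB with T_A + T_B = T₀.
J_AC = 8.39×10^-5 m⁴, J_CB = 9.86×10^-5 m⁴, so T_A = T₀·(J_AC/a)/((J_AC/a)+(J_CB/b)) = 5928 N·m, T_B = 4972 N·m.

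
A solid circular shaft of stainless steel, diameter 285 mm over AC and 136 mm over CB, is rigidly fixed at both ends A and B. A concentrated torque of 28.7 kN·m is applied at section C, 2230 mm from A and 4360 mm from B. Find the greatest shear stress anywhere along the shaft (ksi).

0.892 ksi

Compatibility: T_A·a/J_AC = T_B·b/J_CB with T_A + T_B = T₀.
J_AC = 6.48×10^-4 m⁴, J_CB = 3.36×10^-5 m⁴, so T_A = T₀·(J_AC/a)/((J_AC/a)+(J_CB/b)) = 27960 N·m, T_B = 741.5 N·m.
τ in each portion: τ_AC = 6.15×10^6 Pa, τ_CB = 1.50×10^6 Pa; maximum is in AC.
τ_max = T_AC·r/J = 27960·0.142/6.48×10^-4 = 6.151×10^6 Pa.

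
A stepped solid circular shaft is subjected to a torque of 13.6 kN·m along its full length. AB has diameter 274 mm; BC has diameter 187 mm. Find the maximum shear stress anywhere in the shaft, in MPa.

10.6 MPa

Under the same torque, τ_max = 16T/(πd³) is largest where d is smallest — segment BC (d = 187 mm).
τ_max = 16·13600/(π·(0.187)³) = 1.059×10^7 Pa.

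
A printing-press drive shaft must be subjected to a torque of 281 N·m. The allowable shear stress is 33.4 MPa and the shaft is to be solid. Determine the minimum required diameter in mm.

35.0 mm

For a solid shaft τ_max = 16T/(πd³), so d = (16T/(π τ_allow))^(1/3) = (16·281.0/(π·3.34×10^7))^(1/3) = 0.03499 m.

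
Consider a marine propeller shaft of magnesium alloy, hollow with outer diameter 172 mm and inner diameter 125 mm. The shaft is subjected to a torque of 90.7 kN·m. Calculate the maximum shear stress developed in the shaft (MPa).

J = π(d_o⁴ − d_i⁴)/32 = π(0.172⁴ − 0.125⁴)/32 = 6.196×10^-5 m⁴.
τ_max = T·r/J = 90700 × 0.0860 / 6.196×10^-5 = 1.259×10^8 Pa.

126 MPa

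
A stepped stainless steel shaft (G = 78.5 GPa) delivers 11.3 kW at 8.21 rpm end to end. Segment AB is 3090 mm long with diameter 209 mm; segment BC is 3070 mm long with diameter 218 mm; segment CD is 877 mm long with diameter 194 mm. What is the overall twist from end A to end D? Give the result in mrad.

6.14 mrad

ω = 2π·8.21/60 = 0.8597 rad/s, so T = P/ω = 11.3×10³ / 0.8597 = 13140 N·m.
J_AB = π(0.209)⁴/32 = 1.87×10^-4 m⁴; J_BC = π(0.218)⁴/32 = 2.22×10^-4 m⁴; J_CD = π(0.194)⁴/32 = 1.39×10^-4 m⁴.
θ = (T/G)·Σ L_i/J_i = (13140/78.5×10⁹)·(3.09/1.87×10^-4 + 3.07/2.22×10^-4 + 0.877/1.39×10^-4) = 6.136×10^-3 rad.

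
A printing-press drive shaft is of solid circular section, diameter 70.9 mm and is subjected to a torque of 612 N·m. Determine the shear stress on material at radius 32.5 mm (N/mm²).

J = πd⁴/32 = π(0.0709)⁴/32 = 2.481×10^-6 m⁴.
Shear stress varies linearly with radius: τ = T·r/J = 612.0 × 0.0325 / 2.481×10^-6 = 8.018×10^6 Pa.

8.02 N/mm²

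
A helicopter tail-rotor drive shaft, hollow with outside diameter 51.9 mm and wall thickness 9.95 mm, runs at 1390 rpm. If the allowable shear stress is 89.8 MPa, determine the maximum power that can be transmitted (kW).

307 kW

J = π(d_o⁴ − d_i⁴)/32 = π(0.0519⁴ − 0.0320⁴)/32 = 6.094×10^-7 m⁴.
T_max = τ_allow·J/r = 8.98×10^7 × 6.094×10^-7 / 0.0260 = 2109 N·m.
ω = 2π·1390/60 = 145.6 rad/s, so P_max = T_max·ω = 3.069×10^5 W.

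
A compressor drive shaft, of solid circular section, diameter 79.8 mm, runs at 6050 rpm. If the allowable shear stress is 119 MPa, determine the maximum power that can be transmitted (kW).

J = πd⁴/32 = π(0.0798)⁴/32 = 3.981×10^-6 m⁴.
T_max = τ_allow·J/r = 1.19×10^8 × 3.981×10^-6 / 0.0399 = 11870 N·m.
ω = 2π·6050/60 = 633.6 rad/s, so P_max = T_max·ω = 7.523×10^6 W.

7520 kW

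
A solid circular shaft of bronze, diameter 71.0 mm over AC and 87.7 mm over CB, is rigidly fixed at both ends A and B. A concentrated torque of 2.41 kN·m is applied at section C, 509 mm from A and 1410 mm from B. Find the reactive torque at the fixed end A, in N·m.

Compatibility: T_A·a/J_AC = T_B·b/J_CB with T_A + T_B = T₀.
J_AC = 2.49×10^-6 m⁴, J_CB = 5.81×10^-6 m⁴, so T_A = T₀·(J_AC/a)/((J_AC/a)+(J_CB/b)) = 1310 N·m, T_B = 1100 N·m.

1310 N·m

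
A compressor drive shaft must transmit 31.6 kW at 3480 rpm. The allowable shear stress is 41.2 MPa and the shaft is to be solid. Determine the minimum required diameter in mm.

22.0 mm

ω = 2π·3480/60 = 364.4 rad/s, so T = P/ω = 31.6×10³ / 364.4 = 86.71 N·m.
For a solid shaft τ_max = 16T/(πd³), so d = (16T/(π τ_allow))^(1/3) = (16·86.71/(π·4.12×10^7))^(1/3) = 0.02205 m.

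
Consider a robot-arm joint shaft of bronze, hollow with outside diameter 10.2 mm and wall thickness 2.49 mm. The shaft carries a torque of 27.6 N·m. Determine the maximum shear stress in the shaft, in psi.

20600 psi

J = π(d_o⁴ − d_i⁴)/32 = π(0.0102⁴ − 0.00522⁴)/32 = 9.898×10^-10 m⁴.
τ_max = T·r/J = 27.60 × 0.00510 / 9.898×10^-10 = 1.422×10^8 Pa.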